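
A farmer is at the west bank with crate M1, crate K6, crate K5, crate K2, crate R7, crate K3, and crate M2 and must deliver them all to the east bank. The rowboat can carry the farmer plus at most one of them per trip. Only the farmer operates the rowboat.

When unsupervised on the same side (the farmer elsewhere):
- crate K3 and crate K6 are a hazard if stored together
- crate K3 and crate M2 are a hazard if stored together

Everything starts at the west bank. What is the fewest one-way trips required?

15

Counting alone: the farmer can take at most 1 across per trip to the east bank, so moving all 7 needs at least 7 loaded trips out, with a return between consecutive ones — at least 13 crossings.
The safety rule pushes this higher. Following every safe sequence of crossings, the most of the 7 that can be at the east bank as the rowboat arrives there on crossing 13 is 6 — never all 7.
So no plan with fewer than 15 crossings exists, and this one achieves 15:
1. Farmer goes to the east bank with crate K3.
2. Farmer goes back to the west bank alone.
3. Farmer goes to the east bank with crate M1.
4. Farmer goes back to the west bank alone.
5. Farmer goes to the east bank with crate K6.
6. Farmer goes back to the west bank with crate K3.
7. Farmer goes to the east bank with crate M2.
8. Farmer goes back to the west bank alone.
9. Farmer goes to the east bank with crate K5.
10. Farmer goes back to the west bank alone.
11. Farmer goes to the east bank with crate K2.
12. Farmer goes back to the west bank alone.
13. Farmer goes to the east bank with crate R7.
14. Farmer goes back to the west bank alone.
15. Farmer goes to the east bank with crate K3.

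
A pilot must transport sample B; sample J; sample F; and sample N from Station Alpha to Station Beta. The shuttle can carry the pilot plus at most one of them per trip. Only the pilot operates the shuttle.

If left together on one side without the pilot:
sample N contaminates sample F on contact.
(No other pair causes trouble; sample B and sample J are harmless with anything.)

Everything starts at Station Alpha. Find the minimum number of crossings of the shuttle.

Counting alone: the pilot can take at most 1 across per trip to Station Beta, so moving all 4 needs at least 4 loaded trips out, with a return between consecutive ones — at least 7 crossings.
The plan below uses exactly 7 crossings, so it is optimal:
1. Pilot goes to Station Beta with sample F.  [Station Alpha: sample B, sample J, sample N | Station Beta: sample F]
2. Pilot goes back to Station Alpha alone.  [Station Alpha: sample B, sample J, sample N | Station Beta: sample F]
3. Pilot goes to Station Beta with sample B.  [Station Alpha: sample J, sample N | Station Beta: sample B, sample F]
4. Pilot goes back to Station Alpha alone.  [Station Alpha: sample J, sample N | Station Beta: sample B, sample F]
5. Pilot goes to Station Beta with sample J.  [Station Alpha: sample N | Station Beta: sample B, sample F, sample J]
6. Pilot goes back to Station Alpha alone.  [Station Alpha: sample N | Station Beta: sample B, sample F, sample J]
7. Pilot goes to Station Beta with sample N.  [Station Alpha: — | Station Beta: sample B, sample F, sample J, sample N]

7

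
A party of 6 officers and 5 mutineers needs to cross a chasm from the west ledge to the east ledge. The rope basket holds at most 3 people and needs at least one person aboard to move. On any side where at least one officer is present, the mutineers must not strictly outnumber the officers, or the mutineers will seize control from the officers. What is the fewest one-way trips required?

9

Counting alone: each trip to the east ledge takes at most 3 across and each return brings at least 1 back, so after t trips out (and t−1 returns) at most 3t − (t−1) of the 11 are across; that first reaches 11 at t = 5, so at least 9 crossings are needed.
The plan below uses exactly 9 crossings, so it is optimal:
1. 3 mutineers → the east ledge.  (the west ledge: 6O 2M; the east ledge: 0O 3M)
2. 1 mutineer ← the west ledge.  (the west ledge: 6O 3M; the east ledge: 0O 2M)
3. 3 officers → the east ledge.  (the west ledge: 3O 3M; the east ledge: 3O 2M)
4. 1 officer ← the west ledge.  (the west ledge: 4O 3M; the east ledge: 2O 2M)
5. 2 officers and 1 mutineer → the east ledge.  (the west ledge: 2O 2M; the east ledge: 4O 3M)
6. 1 officer ← the west ledge.  (the west ledge: 3O 2M; the east ledge: 3O 3M)
7. 2 officers and 1 mutineer → the east ledge.  (the west ledge: 1O 1M; the east ledge: 5O 4M)
8. 1 officer ← the west ledge.  (the west ledge: 2O 1M; the east ledge: 4O 4M)
9. 2 officers and 1 mutineer → the east ledge.  (the west ledge: 0O 0M; the east ledge: 6O 5M)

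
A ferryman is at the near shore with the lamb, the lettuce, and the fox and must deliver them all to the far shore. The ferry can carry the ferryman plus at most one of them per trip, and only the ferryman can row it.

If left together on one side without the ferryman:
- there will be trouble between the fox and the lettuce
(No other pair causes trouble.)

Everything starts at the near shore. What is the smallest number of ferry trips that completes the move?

Counting alone: the ferryman can take at most 1 across per trip to the far shore, so moving all 3 needs at least 3 loaded trips out, with a return between consecutive ones — at least 5 crossings.
The plan below uses exactly 5 crossings, so it is optimal:
1. Ferryman goes to the far shore with the lettuce.
2. Ferryman goes back to the near shore alone.
3. Ferryman goes to the far shore with the lamb.
4. Ferryman goes back to the near shore alone.
5. Ferryman goes to the far shore with the fox.

5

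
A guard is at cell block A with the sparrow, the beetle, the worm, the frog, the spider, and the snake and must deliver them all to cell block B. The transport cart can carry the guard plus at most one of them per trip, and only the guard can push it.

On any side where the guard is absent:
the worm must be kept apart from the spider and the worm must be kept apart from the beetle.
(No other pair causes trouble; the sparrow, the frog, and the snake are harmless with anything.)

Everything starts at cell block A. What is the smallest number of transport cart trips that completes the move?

13

Counting alone: the guard can take at most 1 across per trip to cell block B, so moving all 6 needs at least 6 loaded trips out, with a return between consecutive ones — at least 11 crossings.
The safety rule pushes this higher. Following every safe sequence of crossings, the most of the 6 that can be at cell block B as the transport cart arrives there on crossing 11 is 5 — never all 6.
So no plan with fewer than 13 crossings exists, and this one achieves 13:
1. Guard goes to cell block B with the worm.
2. Guard goes back to cell block A alone.
3. Guard goes to cell block B with the sparrow.
4. Guard goes back to cell block A alone.
5. Guard goes to cell block B with the beetle.
6. Guard goes back to cell block A with the worm.
7. Guard goes to cell block B with the spider.
8. Guard goes back to cell block A alone.
9. Guard goes to cell block B with the frog.
10. Guard goes back to cell block A alone.
11. Guard goes to cell block B with the snake.
12. Guard goes back to cell block A alone.
13. Guard goes to cell block B with the worm.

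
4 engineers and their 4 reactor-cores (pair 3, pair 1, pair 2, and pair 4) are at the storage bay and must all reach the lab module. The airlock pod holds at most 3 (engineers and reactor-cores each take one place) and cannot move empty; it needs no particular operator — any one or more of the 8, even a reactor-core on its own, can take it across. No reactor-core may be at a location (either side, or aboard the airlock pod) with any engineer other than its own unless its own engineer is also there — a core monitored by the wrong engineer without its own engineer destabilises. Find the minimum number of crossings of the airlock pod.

Counting alone: each trip to the lab module takes at most 3 across and each return brings at least 1 back, so after t trips out (and t−1 returns) at most 3t − (t−1) of the 8 are across; that first reaches 8 at t = 4, so at least 7 crossings are needed.
The safety rule pushes this higher. Following every safe sequence of crossings, the most of the 8 that can be at the lab module as the airlock pod arrives there on crossing 7 is 7 — never all 8.
So no plan with fewer than 9 crossings exists, and this one achieves 9:
1. engineer 3 and reactor-core 3 cross → the lab module.
2. engineer 3 crosses ← the storage bay.
3. engineer 1, engineer 3, and reactor-core 1 cross → the lab module.
4. engineer 3 and reactor-core 3 cross ← the storage bay.
5. engineer 2, engineer 3, and engineer 4 cross → the lab module.
6. reactor-core 1 crosses ← the storage bay.
7. reactor-core 1 and reactor-core 3 cross → the lab module.
8. reactor-core 3 crosses ← the storage bay.
9. reactor-core 2, reactor-core 3, and reactor-core 4 cross → the lab module.

9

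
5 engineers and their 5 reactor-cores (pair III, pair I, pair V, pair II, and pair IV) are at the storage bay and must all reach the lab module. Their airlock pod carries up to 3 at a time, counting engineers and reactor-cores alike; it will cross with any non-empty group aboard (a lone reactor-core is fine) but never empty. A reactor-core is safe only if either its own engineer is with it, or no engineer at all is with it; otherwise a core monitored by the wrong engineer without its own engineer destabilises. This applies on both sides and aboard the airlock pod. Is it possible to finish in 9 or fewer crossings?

No

Counting alone: each trip to the lab module takes at most 3 across and each return brings at least 1 back, so after t trips out (and t−1 returns) at most 3t − (t−1) of the 10 are across; that first reaches 10 at t = 5, so at least 9 crossings are needed.
The safety rule pushes this higher. Following every safe sequence of crossings, the most of the 10 that can be at the lab module as the airlock pod arrives there on crossing 9 is 9 — never all 10.
So the move cannot be finished within 9 crossings. (The shortest complete plan takes 11:)
1. engineer III and reactor-core III cross → the lab module.
2. engineer III crosses ← the storage bay.
3. reactor-core I, reactor-core II, and reactor-core V cross → the lab module.
4. reactor-core III crosses ← the storage bay.
5. engineer I, engineer II, and engineer V cross → the lab module.
6. engineer I and reactor-core I cross ← the storage bay.
7. engineer I, engineer III, and engineer IV cross → the lab module.
8. reactor-core V crosses ← the storage bay.
9. reactor-core I and reactor-core III cross → the lab module.
10. reactor-core III crosses ← the storage bay.
11. reactor-core III, reactor-core IV, and reactor-core V cross → the lab module.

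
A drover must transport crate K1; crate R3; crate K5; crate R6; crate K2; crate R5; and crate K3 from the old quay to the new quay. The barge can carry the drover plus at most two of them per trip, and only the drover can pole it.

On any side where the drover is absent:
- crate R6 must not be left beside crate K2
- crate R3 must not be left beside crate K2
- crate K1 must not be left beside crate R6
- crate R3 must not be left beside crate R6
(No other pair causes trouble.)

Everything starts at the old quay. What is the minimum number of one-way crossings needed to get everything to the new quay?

11

Counting alone: the drover can take at most 2 across per trip to the new quay, so moving all 7 needs at least 4 loaded trips out, with a return between consecutive ones — at least 7 crossings.
The safety rule pushes this higher. Following every safe sequence of crossings, the most of the 7 that can be at the new quay as the barge arrives there on crossings 7, 9 is 5, 6 respectively — never all 7.
So no plan with fewer than 11 crossings exists, and this one achieves 11:
1. Drover goes to the new quay with crate R3 and crate R6.
2. Drover goes back to the old quay with crate R3.
3. Drover goes to the new quay with crate K1 and crate R3.
4. Drover goes back to the old quay with crate R6.
5. Drover goes to the new quay with crate K5 and crate R6.
6. Drover goes back to the old quay with crate R6.
7. Drover goes to the new quay with crate R5 and crate R6.
8. Drover goes back to the old quay with crate R6.
9. Drover goes to the new quay with crate K3 and crate R6.
10. Drover goes back to the old quay with crate R6.
11. Drover goes to the new quay with crate K2 and crate R6.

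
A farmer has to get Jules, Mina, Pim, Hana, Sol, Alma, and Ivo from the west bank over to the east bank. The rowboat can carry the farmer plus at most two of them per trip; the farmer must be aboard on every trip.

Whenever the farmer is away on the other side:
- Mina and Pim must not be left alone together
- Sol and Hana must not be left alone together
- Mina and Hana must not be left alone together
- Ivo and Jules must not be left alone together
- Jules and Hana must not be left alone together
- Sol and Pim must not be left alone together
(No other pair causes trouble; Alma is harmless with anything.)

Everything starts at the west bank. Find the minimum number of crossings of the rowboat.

impossible

Whatever the first load, the items left behind include a forbidden pair without the farmer. No opening move is safe, so no plan exists.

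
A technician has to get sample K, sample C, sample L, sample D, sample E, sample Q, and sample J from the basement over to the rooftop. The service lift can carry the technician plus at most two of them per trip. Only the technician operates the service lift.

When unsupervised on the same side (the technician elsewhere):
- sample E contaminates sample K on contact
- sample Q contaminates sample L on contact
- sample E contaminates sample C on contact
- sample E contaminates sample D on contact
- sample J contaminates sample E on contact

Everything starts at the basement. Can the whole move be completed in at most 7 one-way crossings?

Yes — this plan uses 7 crossings (≤ 7):
1. Technician goes to the rooftop with sample E and sample L.
2. Technician goes back to the basement alone.
3. Technician goes to the rooftop with sample C and sample K.
4. Technician goes back to the basement with sample E.
5. Technician goes to the rooftop with sample D and sample J.
6. Technician goes back to the basement alone.
7. Technician goes to the rooftop with sample E and sample Q.

Yes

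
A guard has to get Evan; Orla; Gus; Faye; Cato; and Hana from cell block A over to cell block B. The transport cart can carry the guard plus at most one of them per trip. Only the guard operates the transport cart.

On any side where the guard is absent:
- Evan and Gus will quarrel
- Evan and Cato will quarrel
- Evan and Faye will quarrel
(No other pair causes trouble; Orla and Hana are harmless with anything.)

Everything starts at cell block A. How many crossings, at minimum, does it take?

impossible

Following every safe sequence of crossings from the start, the most of the 6 that can be at cell block B as the transport cart arrives there on crossings 1, 3, 5, 7 is 1, 2, 3, 4 respectively; the best ever achieved is 4 of 6.
From crossing 9 on, no configuration arises that was not already reachable earlier: only 36 distinct safe configurations (who is on which side, and where the transport cart is) can ever be reached, none of them has everyone across, and every continuation just revisits them. So no valid plan exists.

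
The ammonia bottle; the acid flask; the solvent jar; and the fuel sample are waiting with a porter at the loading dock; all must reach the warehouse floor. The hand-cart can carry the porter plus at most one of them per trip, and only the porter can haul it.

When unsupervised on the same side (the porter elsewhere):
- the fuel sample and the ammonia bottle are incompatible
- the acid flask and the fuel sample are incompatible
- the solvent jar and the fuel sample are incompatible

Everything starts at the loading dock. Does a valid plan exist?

Following every safe sequence of crossings from the start, the most of the 4 that can be at the warehouse floor as the hand-cart arrives there on crossings 1, 3 is 1, 2 respectively; the best ever achieved is 2 of 4.
From crossing 5 on, no configuration arises that was not already reachable earlier: only 9 distinct safe configurations (who is on which side, and where the hand-cart is) can ever be reached, none of them has everyone across, and every continuation just revisits them. So no valid plan exists.

No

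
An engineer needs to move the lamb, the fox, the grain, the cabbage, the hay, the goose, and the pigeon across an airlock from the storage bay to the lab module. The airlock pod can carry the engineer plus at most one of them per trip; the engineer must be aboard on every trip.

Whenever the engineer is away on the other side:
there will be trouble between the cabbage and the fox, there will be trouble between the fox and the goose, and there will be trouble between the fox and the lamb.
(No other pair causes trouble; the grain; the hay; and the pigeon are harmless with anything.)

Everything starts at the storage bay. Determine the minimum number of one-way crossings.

Following every safe sequence of crossings from the start, the most of the 7 that can be at the lab module as the airlock pod arrives there on crossings 1, 3, 5, 7, 9 is 1, 2, 3, 4, 5 respectively; the best ever achieved is 5 of 7.
From crossing 11 on, no configuration arises that was not already reachable earlier: only 72 distinct safe configurations (who is on which side, and where the airlock pod is) can ever be reached, none of them has everyone across, and every continuation just revisits them. So no valid plan exists.

impossible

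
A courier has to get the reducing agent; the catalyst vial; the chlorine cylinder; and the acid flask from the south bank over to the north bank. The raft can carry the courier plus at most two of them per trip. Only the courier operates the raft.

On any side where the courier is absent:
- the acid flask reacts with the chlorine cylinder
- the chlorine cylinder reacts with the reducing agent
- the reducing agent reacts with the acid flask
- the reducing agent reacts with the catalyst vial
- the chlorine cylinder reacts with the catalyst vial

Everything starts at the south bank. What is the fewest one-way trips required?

5

Counting alone: the courier can take at most 2 across per trip to the north bank, so moving all 4 needs at least 2 loaded trips out, with a return between consecutive ones — at least 3 crossings.
The safety rule pushes this higher. Following every safe sequence of crossings, the most of the 4 that can be at the north bank as the raft arrives there on crossing 3 is 3 — never all 4.
So no plan with fewer than 5 crossings exists, and this one achieves 5:
1. Courier goes to the north bank with the chlorine cylinder and the reducing agent.
2. Courier goes back to the south bank with the reducing agent.
3. Courier goes to the north bank with the acid flask and the catalyst vial.
4. Courier goes back to the south bank with the chlorine cylinder.
5. Courier goes to the north bank with the chlorine cylinder and the reducing agent.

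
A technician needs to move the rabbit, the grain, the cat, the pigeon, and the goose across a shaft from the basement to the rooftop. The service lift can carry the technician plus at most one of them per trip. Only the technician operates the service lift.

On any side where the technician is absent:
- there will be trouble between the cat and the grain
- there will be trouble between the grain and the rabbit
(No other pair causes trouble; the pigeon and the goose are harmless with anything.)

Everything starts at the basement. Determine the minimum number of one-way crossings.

Counting alone: the technician can take at most 1 across per trip to the rooftop, so moving all 5 needs at least 5 loaded trips out, with a return between consecutive ones — at least 9 crossings.
The safety rule pushes this higher. Following every safe sequence of crossings, the most of the 5 that can be at the rooftop as the service lift arrives there on crossing 9 is 4 — never all 5.
So no plan with fewer than 11 crossings exists, and this one achieves 11:
1. Technician goes to the rooftop with the grain.
2. Technician goes back to the basement alone.
3. Technician goes to the rooftop with the rabbit.
4. Technician goes back to the basement with the grain.
5. Technician goes to the rooftop with the cat.
6. Technician goes back to the basement alone.
7. Technician goes to the rooftop with the pigeon.
8. Technician goes back to the basement alone.
9. Technician goes to the rooftop with the goose.
10. Technician goes back to the basement alone.
11. Technician goes to the rooftop with the grain.

11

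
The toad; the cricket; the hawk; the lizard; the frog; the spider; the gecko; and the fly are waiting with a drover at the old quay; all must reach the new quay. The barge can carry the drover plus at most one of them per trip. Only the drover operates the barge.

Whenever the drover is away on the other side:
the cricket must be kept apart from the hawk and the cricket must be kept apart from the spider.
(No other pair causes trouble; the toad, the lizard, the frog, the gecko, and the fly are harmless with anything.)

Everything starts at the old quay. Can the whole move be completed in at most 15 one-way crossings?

Counting alone: the drover can take at most 1 across per trip to the new quay, so moving all 8 needs at least 8 loaded trips out, with a return between consecutive ones — at least 15 crossings.
The safety rule pushes this higher. Following every safe sequence of crossings, the most of the 8 that can be at the new quay as the barge arrives there on crossing 15 is 7 — never all 8.
So the move cannot be finished within 15 crossings. (The shortest complete plan takes 17:)
1. Drover goes to the new quay with the cricket.
2. Drover goes back to the old quay alone.
3. Drover goes to the new quay with the toad.
4. Drover goes back to the old quay alone.
5. Drover goes to the new quay with the hawk.
6. Drover goes back to the old quay with the cricket.
7. Drover goes to the new quay with the spider.
8. Drover goes back to the old quay alone.
9. Drover goes to the new quay with the lizard.
10. Drover goes back to the old quay alone.
11. Drover goes to the new quay with the frog.
12. Drover goes back to the old quay alone.
13. Drover goes to the new quay with the gecko.
14. Drover goes back to the old quay alone.
15. Drover goes to the new quay with the fly.
16. Drover goes back to the old quay alone.
17. Drover goes to the new quay with the cricket.

No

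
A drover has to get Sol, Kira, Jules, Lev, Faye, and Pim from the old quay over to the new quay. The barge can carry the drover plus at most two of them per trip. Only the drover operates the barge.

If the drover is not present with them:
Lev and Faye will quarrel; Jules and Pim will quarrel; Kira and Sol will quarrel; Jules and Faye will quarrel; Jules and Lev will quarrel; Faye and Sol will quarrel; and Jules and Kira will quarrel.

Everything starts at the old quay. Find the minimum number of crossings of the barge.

Whatever the first load, the items left behind include a forbidden pair without the drover. No opening move is safe, so no plan exists.

impossible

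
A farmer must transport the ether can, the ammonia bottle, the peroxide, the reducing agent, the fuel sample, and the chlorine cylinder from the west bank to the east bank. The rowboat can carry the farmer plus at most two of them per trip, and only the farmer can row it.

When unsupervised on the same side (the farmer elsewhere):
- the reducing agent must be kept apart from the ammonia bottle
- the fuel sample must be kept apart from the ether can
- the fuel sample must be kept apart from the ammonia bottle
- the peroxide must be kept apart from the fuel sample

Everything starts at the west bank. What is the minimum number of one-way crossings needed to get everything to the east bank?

7

Counting alone: the farmer can take at most 2 across per trip to the east bank, so moving all 6 needs at least 3 loaded trips out, with a return between consecutive ones — at least 5 crossings.
The safety rule pushes this higher. Following every safe sequence of crossings, the most of the 6 that can be at the east bank as the rowboat arrives there on crossing 5 is 5 — never all 6.
So no plan with fewer than 7 crossings exists, and this one achieves 7:
1. Farmer goes to the east bank with the ammonia bottle and the fuel sample.
2. Farmer goes back to the west bank with the ammonia bottle.
3. Farmer goes to the east bank with the ammonia bottle and the ether can.
4. Farmer goes back to the west bank with the fuel sample.
5. Farmer goes to the east bank with the chlorine cylinder and the peroxide.
6. Farmer goes back to the west bank alone.
7. Farmer goes to the east bank with the fuel sample and the reducing agent.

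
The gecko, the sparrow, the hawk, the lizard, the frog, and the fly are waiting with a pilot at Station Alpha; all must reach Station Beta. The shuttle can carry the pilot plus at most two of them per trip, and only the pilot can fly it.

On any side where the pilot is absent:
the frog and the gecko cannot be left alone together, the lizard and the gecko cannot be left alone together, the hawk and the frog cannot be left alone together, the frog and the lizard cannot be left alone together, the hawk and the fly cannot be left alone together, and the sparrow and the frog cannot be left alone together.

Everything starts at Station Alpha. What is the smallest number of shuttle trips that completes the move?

Whatever the first load, the items left behind include a forbidden pair without the pilot. No opening move is safe, so no plan exists.

impossible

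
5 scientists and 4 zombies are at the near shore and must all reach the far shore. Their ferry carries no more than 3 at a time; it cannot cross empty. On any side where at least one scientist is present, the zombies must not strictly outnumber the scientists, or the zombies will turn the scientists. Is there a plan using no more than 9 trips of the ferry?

Yes — this plan uses 7 crossings (≤ 9):
1. 3 zombies → the far shore.  (the near shore: 5S 1Z; the far shore: 0S 3Z)
2. 1 zombie ← the near shore.  (the near shore: 5S 2Z; the far shore: 0S 2Z)
3. 3 scientists → the far shore.  (the near shore: 2S 2Z; the far shore: 3S 2Z)
4. 1 scientist ← the near shore.  (the near shore: 3S 2Z; the far shore: 2S 2Z)
5. 2 scientists and 1 zombie → the far shore.  (the near shore: 1S 1Z; the far shore: 4S 3Z)
6. 1 scientist ← the near shore.  (the near shore: 2S 1Z; the far shore: 3S 3Z)
7. 2 scientists and 1 zombie → the far shore.  (the near shore: 0S 0Z; the far shore: 5S 4Z)

Yes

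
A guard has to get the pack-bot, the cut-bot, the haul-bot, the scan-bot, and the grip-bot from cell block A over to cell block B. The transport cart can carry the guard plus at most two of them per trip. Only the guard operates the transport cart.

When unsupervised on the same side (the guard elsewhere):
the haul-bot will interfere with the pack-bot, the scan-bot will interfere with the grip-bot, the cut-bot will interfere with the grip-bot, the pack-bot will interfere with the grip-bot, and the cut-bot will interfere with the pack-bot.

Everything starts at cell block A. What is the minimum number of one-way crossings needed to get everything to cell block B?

Counting alone: the guard can take at most 2 across per trip to cell block B, so moving all 5 needs at least 3 loaded trips out, with a return between consecutive ones — at least 5 crossings.
The safety rule pushes this higher. Following every safe sequence of crossings, the most of the 5 that can be at cell block B as the transport cart arrives there on crossing 5 is 4 — never all 5.
So no plan with fewer than 7 crossings exists, and this one achieves 7:
1. Guard goes to cell block B with the grip-bot and the pack-bot.
2. Guard goes back to cell block A with the pack-bot.
3. Guard goes to cell block B with the haul-bot and the pack-bot.
4. Guard goes back to cell block A with the pack-bot.
5. Guard goes to cell block B with the cut-bot and the scan-bot.
6. Guard goes back to cell block A with the grip-bot.
7. Guard goes to cell block B with the grip-bot and the pack-bot.

7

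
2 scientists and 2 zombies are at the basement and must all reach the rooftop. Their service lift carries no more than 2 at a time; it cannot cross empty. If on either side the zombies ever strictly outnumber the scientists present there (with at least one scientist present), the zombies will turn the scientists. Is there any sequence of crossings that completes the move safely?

Yes

1. 2 zombies → the rooftop.  (the basement: 2S 0Z; the rooftop: 0S 2Z)
2. 1 zombie ← the basement.  (the basement: 2S 1Z; the rooftop: 0S 1Z)
3. 2 scientists → the rooftop.  (the basement: 0S 1Z; the rooftop: 2S 1Z)
4. 1 zombie ← the basement.  (the basement: 0S 2Z; the rooftop: 2S 0Z)
5. 2 zombies → the rooftop.  (the basement: 0S 0Z; the rooftop: 2S 2Z)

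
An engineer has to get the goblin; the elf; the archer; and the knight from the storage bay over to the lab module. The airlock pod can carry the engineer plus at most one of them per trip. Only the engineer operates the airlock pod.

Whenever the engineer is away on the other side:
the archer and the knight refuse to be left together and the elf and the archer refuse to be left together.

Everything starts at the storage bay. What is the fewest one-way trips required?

9

Counting alone: the engineer can take at most 1 across per trip to the lab module, so moving all 4 needs at least 4 loaded trips out, with a return between consecutive ones — at least 7 crossings.
The safety rule pushes this higher. Following every safe sequence of crossings, the most of the 4 that can be at the lab module as the airlock pod arrives there on crossing 7 is 3 — never all 4.
So no plan with fewer than 9 crossings exists, and this one achieves 9:
1. Engineer goes to the lab module with the archer.  [the storage bay: the elf, the goblin, the knight | the lab module: the archer]
2. Engineer goes back to the storage bay alone.  [the storage bay: the elf, the goblin, the knight | the lab module: the archer]
3. Engineer goes to the lab module with the goblin.  [the storage bay: the elf, the knight | the lab module: the archer, the goblin]
4. Engineer goes back to the storage bay alone.  [the storage bay: the elf, the knight | the lab module: the archer, the goblin]
5. Engineer goes to the lab module with the elf.  [the storage bay: the knight | the lab module: the archer, the elf, the goblin]
6. Engineer goes back to the storage bay with the archer.  [the storage bay: the archer, the knight | the lab module: the elf, the goblin]
7. Engineer goes to the lab module with the knight.  [the storage bay: the archer | the lab module: the elf, the goblin, the knight]
8. Engineer goes back to the storage bay alone.  [the storage bay: the archer | the lab module: the elf, the goblin, the knight]
9. Engineer goes to the lab module with the archer.  [the storage bay: — | the lab module: the archer, the elf, the goblin, the knight]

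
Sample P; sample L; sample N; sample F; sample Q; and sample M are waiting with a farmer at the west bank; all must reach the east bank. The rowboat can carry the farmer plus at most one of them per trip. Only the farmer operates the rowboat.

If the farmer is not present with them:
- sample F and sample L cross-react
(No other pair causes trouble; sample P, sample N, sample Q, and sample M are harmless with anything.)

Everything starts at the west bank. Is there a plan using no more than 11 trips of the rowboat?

Yes — this plan uses 11 crossings (≤ 11):
1. Farmer goes to the east bank with sample L.  [the west bank: sample F, sample M, sample N, sample P, sample Q | the east bank: sample L]
2. Farmer goes back to the west bank alone.  [the west bank: sample F, sample M, sample N, sample P, sample Q | the east bank: sample L]
3. Farmer goes to the east bank with sample P.  [the west bank: sample F, sample M, sample N, sample Q | the east bank: sample L, sample P]
4. Farmer goes back to the west bank alone.  [the west bank: sample F, sample M, sample N, sample Q | the east bank: sample L, sample P]
5. Farmer goes to the east bank with sample N.  [the west bank: sample F, sample M, sample Q | the east bank: sample L, sample N, sample P]
6. Farmer goes back to the west bank alone.  [the west bank: sample F, sample M, sample Q | the east bank: sample L, sample N, sample P]
7. Farmer goes to the east bank with sample Q.  [the west bank: sample F, sample M | the east bank: sample L, sample N, sample P, sample Q]
8. Farmer goes back to the west bank alone.  [the west bank: sample F, sample M | the east bank: sample L, sample N, sample P, sample Q]
9. Farmer goes to the east bank with sample M.  [the west bank: sample F | the east bank: sample L, sample M, sample N, sample P, sample Q]
10. Farmer goes back to the west bank alone.  [the west bank: sample F | the east bank: sample L, sample M, sample N, sample P, sample Q]
11. Farmer goes to the east bank with sample F.  [the west bank: — | the east bank: sample F, sample L, sample M, sample N, sample P, sample Q]

Yes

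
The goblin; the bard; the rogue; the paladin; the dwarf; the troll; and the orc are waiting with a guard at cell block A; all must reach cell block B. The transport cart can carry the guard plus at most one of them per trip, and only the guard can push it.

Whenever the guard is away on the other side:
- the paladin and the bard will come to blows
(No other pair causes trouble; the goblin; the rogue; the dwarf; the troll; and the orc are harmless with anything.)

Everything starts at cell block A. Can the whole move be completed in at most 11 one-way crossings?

No

Counting alone: the guard can take at most 1 across per trip to cell block B, so moving all 7 needs at least 7 loaded trips out, with a return between consecutive ones — at least 13 crossings.
Since 11 < 13, 11 crossings cannot be enough. (The shortest complete plan in fact takes 13:)
1. Guard goes to cell block B with the bard.
2. Guard goes back to cell block A alone.
3. Guard goes to cell block B with the goblin.
4. Guard goes back to cell block A alone.
5. Guard goes to cell block B with the rogue.
6. Guard goes back to cell block A alone.
7. Guard goes to cell block B with the dwarf.
8. Guard goes back to cell block A alone.
9. Guard goes to cell block B with the troll.
10. Guard goes back to cell block A alone.
11. Guard goes to cell block B with the orc.
12. Guard goes back to cell block A alone.
13. Guard goes to cell block B with the paladin.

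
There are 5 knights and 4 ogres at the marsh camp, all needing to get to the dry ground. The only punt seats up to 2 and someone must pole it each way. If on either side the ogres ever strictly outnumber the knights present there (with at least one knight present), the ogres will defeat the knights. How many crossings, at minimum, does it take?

15

Counting alone: each trip to the dry ground takes at most 2 across and each return brings at least 1 back, so after t trips out (and t−1 returns) at most 2t − (t−1) of the 9 are across; that first reaches 9 at t = 8, so at least 15 crossings are needed.
The plan below uses exactly 15 crossings, so it is optimal:
1. 2 ogres → the dry ground.  (the marsh camp: 5K 2O; the dry ground: 0K 2O)
2. 1 ogre ← the marsh camp.  (the marsh camp: 5K 3O; the dry ground: 0K 1O)
3. 2 ogres → the dry ground.  (the marsh camp: 5K 1O; the dry ground: 0K 3O)
4. 1 ogre ← the marsh camp.  (the marsh camp: 5K 2O; the dry ground: 0K 2O)
5. 2 knights → the dry ground.  (the marsh camp: 3K 2O; the dry ground: 2K 2O)
6. 1 ogre ← the marsh camp.  (the marsh camp: 3K 3O; the dry ground: 2K 1O)
7. 1 knight and 1 ogre → the dry ground.  (the marsh camp: 2K 2O; the dry ground: 3K 2O)
8. 1 knight ← the marsh camp.  (the marsh camp: 3K 2O; the dry ground: 2K 2O)
9. 1 knight and 1 ogre → the dry ground.  (the marsh camp: 2K 1O; the dry ground: 3K 3O)
10. 1 ogre ← the marsh camp.  (the marsh camp: 2K 2O; the dry ground: 3K 2O)
11. 1 knight and 1 ogre → the dry ground.  (the marsh camp: 1K 1O; the dry ground: 4K 3O)
12. 1 knight ← the marsh camp.  (the marsh camp: 2K 1O; the dry ground: 3K 3O)
13. 1 knight and 1 ogre → the dry ground.  (the marsh camp: 1K 0O; the dry ground: 4K 4O)
14. 1 ogre ← the marsh camp.  (the marsh camp: 1K 1O; the dry ground: 4K 3O)
15. 1 knight and 1 ogre → the dry ground.  (the marsh camp: 0K 0O; the dry ground: 5K 4O)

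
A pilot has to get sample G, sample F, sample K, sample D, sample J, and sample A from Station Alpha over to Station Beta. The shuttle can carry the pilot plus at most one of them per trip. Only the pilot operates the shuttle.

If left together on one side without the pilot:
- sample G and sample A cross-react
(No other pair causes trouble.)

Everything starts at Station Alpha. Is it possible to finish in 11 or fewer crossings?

Yes

Yes — this plan uses 11 crossings (≤ 11):
1. Pilot goes to Station Beta with sample G.  [Station Alpha: sample A, sample D, sample F, sample J, sample K | Station Beta: sample G]
2. Pilot goes back to Station Alpha alone.  [Station Alpha: sample A, sample D, sample F, sample J, sample K | Station Beta: sample G]
3. Pilot goes to Station Beta with sample F.  [Station Alpha: sample A, sample D, sample J, sample K | Station Beta: sample F, sample G]
4. Pilot goes back to Station Alpha alone.  [Station Alpha: sample A, sample D, sample J, sample K | Station Beta: sample F, sample G]
5. Pilot goes to Station Beta with sample K.  [Station Alpha: sample A, sample D, sample J | Station Beta: sample F, sample G, sample K]
6. Pilot goes back to Station Alpha alone.  [Station Alpha: sample A, sample D, sample J | Station Beta: sample F, sample G, sample K]
7. Pilot goes to Station Beta with sample D.  [Station Alpha: sample A, sample J | Station Beta: sample D, sample F, sample G, sample K]
8. Pilot goes back to Station Alpha alone.  [Station Alpha: sample A, sample J | Station Beta: sample D, sample F, sample G, sample K]
9. Pilot goes to Station Beta with sample J.  [Station Alpha: sample A | Station Beta: sample D, sample F, sample G, sample J, sample K]
10. Pilot goes back to Station Alpha alone.  [Station Alpha: sample A | Station Beta: sample D, sample F, sample G, sample J, sample K]
11. Pilot goes to Station Beta with sample A.  [Station Alpha: — | Station Beta: sample A, sample D, sample F, sample G, sample J, sample K]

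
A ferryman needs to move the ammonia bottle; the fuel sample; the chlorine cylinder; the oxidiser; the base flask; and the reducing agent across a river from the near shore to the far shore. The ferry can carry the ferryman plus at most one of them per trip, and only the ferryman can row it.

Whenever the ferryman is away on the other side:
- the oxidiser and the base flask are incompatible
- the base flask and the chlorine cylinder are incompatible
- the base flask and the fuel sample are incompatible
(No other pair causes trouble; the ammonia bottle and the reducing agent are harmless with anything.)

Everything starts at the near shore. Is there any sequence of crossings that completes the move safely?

No

Following every safe sequence of crossings from the start, the most of the 6 that can be at the far shore as the ferry arrives there on crossings 1, 3, 5, 7 is 1, 2, 3, 4 respectively; the best ever achieved is 4 of 6.
From crossing 9 on, no configuration arises that was not already reachable earlier: only 36 distinct safe configurations (who is on which side, and where the ferry is) can ever be reached, none of them has everyone across, and every continuation just revisits them. So no valid plan exists.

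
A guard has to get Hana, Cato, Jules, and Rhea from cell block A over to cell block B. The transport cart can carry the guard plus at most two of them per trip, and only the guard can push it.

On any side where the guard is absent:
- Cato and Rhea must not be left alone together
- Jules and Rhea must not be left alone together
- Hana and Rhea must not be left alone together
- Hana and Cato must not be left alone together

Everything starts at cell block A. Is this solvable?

Yes

1. Guard goes to cell block B with Hana and Rhea.  [cell block A: Cato, Jules | cell block B: Hana, Rhea]
2. Guard goes back to cell block A with Hana.  [cell block A: Cato, Hana, Jules | cell block B: Rhea]
3. Guard goes to cell block B with Hana and Jules.  [cell block A: Cato | cell block B: Hana, Jules, Rhea]
4. Guard goes back to cell block A with Rhea.  [cell block A: Cato, Rhea | cell block B: Hana, Jules]
5. Guard goes to cell block B with Cato and Rhea.  [cell block A: — | cell block B: Cato, Hana, Jules, Rhea]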